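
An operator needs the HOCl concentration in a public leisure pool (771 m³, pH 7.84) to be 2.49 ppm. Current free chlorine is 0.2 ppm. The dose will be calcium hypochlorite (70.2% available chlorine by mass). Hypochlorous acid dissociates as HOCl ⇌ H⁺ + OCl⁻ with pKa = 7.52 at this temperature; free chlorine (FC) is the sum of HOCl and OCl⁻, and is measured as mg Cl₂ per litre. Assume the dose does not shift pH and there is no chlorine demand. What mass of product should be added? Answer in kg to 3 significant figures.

Volume: 771 m³ = 771,000 L.
[OCl⁻]/[HOCl] = 10^(pH − pKa) = 10^(7.84 − 7.52) = 2.089; fraction as HOCl = 1/(1 + 2.089) = 0.3237.
Free chlorine required for 2.49 ppm HOCl: 2.49 / 0.3237 = 7.692 ppm.
FC to add: 7.692 − 0.2 = 7.492 mg/L as Cl₂.
Cl₂ equivalent: 7.492 mg/L × 771,000 L = 5777 g.
Product at 70.2% available Cl: 5777 / 0.702 = 8229 g.

8.23 kg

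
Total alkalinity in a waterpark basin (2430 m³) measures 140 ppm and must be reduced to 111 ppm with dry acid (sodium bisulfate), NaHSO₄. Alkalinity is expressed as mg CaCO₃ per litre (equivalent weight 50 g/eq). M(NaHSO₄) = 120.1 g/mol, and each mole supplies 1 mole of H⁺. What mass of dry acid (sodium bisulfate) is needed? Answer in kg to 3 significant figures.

169 kg

Volume: 2430 m³ = 2,430,000 L.
Alkalinity to neutralize: (140 − 111) = 29 mg/L as CaCO₃ × 2,430,000 L = 70,470 g as CaCO₃.
Equivalents of H⁺ required: 70,470 ÷ 50 g/eq = 1409 eq = 1409 mol NaHSO₄.
Mass of NaHSO₄: 1409 × 120.1 = 169,300 g.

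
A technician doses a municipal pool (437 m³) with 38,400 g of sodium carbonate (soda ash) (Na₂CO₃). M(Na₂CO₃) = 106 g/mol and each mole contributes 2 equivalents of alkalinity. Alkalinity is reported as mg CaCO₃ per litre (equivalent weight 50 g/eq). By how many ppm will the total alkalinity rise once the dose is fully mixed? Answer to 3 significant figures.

82.9 ppm

Volume: 437 m³ = 437,000 L.
Moles of Na₂CO₃: 38,400 g ÷ 106 g/mol = 362.3 mol → 724.5 eq of alkalinity.
As CaCO₃: 724.5 eq × 50 g/eq = 36,230 g.
Rise: 36,230 g / 437,000 L × 1000 = 82.9 mg/L.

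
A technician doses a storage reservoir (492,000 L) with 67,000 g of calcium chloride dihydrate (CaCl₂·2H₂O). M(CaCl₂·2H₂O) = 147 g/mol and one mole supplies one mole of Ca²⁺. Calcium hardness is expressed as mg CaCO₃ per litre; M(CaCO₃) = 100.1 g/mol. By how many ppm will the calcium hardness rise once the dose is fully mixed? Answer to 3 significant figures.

Moles of Ca²⁺: 67,000 g ÷ 147 g/mol = 455.8 mol.
As CaCO₃: 455.8 mol × 100.1 g/mol = 45,620 g.
Rise: 45,620 g / 492,000 L × 1000 = 92.73 mg/L.

92.7 ppm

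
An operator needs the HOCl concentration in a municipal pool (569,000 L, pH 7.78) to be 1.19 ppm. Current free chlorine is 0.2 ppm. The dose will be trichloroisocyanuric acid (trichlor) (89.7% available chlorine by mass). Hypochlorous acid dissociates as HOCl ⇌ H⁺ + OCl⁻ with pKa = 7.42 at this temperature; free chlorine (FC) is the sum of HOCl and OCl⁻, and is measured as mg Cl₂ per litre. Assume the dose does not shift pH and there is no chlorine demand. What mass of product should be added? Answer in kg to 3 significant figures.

[OCl⁻]/[HOCl] = 10^(pH − pKa) = 10^(7.78 − 7.42) = 2.291; fraction as HOCl = 1/(1 + 2.291) = 0.3039.
Free chlorine required for 1.19 ppm HOCl: 1.19 / 0.3039 = 3.916 ppm.
FC to add: 3.916 − 0.2 = 3.716 mg/L as Cl₂.
Cl₂ equivalent: 3.716 mg/L × 569,000 L = 2114 g.
Product at 89.7% available Cl: 2114 / 0.897 = 2357 g.

2.36 kg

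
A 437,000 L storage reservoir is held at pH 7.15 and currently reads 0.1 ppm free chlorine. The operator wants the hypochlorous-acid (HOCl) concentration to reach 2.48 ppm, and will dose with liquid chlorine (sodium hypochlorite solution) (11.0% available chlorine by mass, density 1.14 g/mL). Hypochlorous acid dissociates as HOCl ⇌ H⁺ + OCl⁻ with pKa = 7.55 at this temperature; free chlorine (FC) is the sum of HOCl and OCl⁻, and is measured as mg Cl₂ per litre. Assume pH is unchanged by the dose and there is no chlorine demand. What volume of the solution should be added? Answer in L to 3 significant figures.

11.7 L

[OCl⁻]/[HOCl] = 10^(pH − pKa) = 10^(7.15 − 7.55) = 0.3981; fraction as HOCl = 1/(1 + 0.3981) = 0.7153.
Free chlorine required for 2.48 ppm HOCl: 2.48 / 0.7153 = 3.467 ppm.
FC to add: 3.467 − 0.1 = 3.367 mg/L as Cl₂.
Cl₂ equivalent: 3.367 mg/L × 437,000 L = 1472 g.
Product at 11.0% available Cl: 1472 / 0.11 = 13,380 g.
Volume: 13,380 g ÷ 1.14 g/mL = 11,730 mL.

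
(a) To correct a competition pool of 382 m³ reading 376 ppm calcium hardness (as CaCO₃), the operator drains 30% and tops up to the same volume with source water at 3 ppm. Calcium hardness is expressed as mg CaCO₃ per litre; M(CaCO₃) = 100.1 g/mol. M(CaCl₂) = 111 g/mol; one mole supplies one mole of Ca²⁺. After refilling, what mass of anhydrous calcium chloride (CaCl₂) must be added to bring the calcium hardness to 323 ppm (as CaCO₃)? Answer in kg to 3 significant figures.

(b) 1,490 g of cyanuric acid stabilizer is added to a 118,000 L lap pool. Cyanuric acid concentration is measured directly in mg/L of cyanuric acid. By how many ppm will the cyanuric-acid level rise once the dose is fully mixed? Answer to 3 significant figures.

(a) Volume: 382 m³ = 382,000 L.
(a) After draining 30% and refilling: 376 × 0.70 + 3 × 0.30 = 264.1 ppm.
(a) Deficit to target: 323 − 264.1 = 58.9 mg/L.
(a) As CaCO₃: 58.9 mg/L × 382,000 L = 22,500 g; ÷ 100.1 = 224.8 mol Ca²⁺.
(a) Mass: 224.8 × 111 = 24,950 g.

(b) Rise: 1,490 g / 118,000 L × 1000 = 12.63 mg/L.

(a) 24.9 kg; (b) 12.6 ppm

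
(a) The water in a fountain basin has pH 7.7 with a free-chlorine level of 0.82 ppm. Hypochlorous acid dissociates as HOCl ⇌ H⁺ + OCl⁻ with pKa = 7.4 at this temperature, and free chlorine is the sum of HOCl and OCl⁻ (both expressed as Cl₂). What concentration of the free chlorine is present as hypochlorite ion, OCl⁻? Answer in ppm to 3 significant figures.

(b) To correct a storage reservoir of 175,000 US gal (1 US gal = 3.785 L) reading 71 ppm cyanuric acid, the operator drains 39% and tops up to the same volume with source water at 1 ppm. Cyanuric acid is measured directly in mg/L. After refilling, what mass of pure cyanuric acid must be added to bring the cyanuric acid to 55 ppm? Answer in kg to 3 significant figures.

(a) 0.546 ppm; (b) 7.48 kg

(a) [OCl⁻]/[HOCl] = 10^(pH − pKa) = 10^(7.7 − 7.4) = 10^0.30 = 1.995.
(a) Fraction as HOCl = 1 / (1 + 1.995) = 0.3339.
(a) OCl⁻ = (1 − 0.3339) × 0.82 ppm = 0.5462 ppm.

(b) Volume: 175,000 US gal × 3.785 L/gal = 662,375 L.
(b) After draining 39% and refilling: 71 × 0.61 + 1 × 0.39 = 43.7 ppm.
(b) Deficit to target: 55 − 43.7 = 11.3 mg/L.
(b) Mass: 11.3 mg/L × 662,375 L = 7485 g cyanuric acid.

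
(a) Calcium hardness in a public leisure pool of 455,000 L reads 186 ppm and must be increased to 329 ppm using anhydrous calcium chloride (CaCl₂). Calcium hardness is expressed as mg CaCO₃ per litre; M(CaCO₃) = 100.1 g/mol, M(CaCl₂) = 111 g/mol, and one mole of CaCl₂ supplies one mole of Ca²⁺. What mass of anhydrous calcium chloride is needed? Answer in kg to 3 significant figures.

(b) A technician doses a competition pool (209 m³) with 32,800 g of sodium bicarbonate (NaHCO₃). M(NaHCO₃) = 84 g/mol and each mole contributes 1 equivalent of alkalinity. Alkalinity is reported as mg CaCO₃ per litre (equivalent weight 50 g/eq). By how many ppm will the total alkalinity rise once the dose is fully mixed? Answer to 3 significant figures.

(a) 72.2 kg; (b) 93.4 ppm

(a) Hardness to add: (329 − 186) = 143 mg/L as CaCO₃ × 455,000 L = 65,060 g as CaCO₃.
(a) Moles of Ca²⁺ (1 mol Ca²⁺ ≡ 1 mol CaCO₃): 65,060 / 100.1 g/mol = 650 mol.
(a) Mass of CaCl₂: 650 × 111 = 72,150 g.

(b) Volume: 209 m³ = 209,000 L.
(b) Moles of NaHCO₃: 32,800 g ÷ 84 g/mol = 390.5 mol → 390.5 eq of alkalinity.
(b) As CaCO₃: 390.5 eq × 50 g/eq = 19,520 g.
(b) Rise: 19,520 g / 209,000 L × 1000 = 93.42 mg/L.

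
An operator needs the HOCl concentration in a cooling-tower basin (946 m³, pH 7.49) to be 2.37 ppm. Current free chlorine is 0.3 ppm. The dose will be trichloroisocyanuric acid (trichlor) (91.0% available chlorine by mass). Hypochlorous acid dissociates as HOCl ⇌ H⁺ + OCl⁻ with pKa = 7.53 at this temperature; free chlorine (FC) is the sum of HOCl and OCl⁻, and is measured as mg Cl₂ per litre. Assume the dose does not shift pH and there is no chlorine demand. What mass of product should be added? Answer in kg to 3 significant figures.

Volume: 946 m³ = 946,000 L.
[OCl⁻]/[HOCl] = 10^(pH − pKa) = 10^(7.49 − 7.53) = 0.912; fraction as HOCl = 1/(1 + 0.912) = 0.523.
Free chlorine required for 2.37 ppm HOCl: 2.37 / 0.523 = 4.531 ppm.
FC to add: 4.531 − 0.3 = 4.231 mg/L as Cl₂.
Cl₂ equivalent: 4.231 mg/L × 946,000 L = 4003 g.
Product at 91.0% available Cl: 4003 / 0.91 = 4399 g.

4.40 kg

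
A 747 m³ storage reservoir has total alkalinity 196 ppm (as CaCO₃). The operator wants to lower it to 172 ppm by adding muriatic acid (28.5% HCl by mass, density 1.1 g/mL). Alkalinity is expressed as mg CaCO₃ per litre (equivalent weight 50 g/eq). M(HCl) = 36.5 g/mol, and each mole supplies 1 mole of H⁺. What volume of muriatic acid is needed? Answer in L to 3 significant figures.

Volume: 747 m³ = 747,000 L.
Alkalinity to neutralize: (196 − 172) = 24 mg/L as CaCO₃ × 747,000 L = 17,930 g as CaCO₃.
Equivalents of H⁺ required: 17,930 ÷ 50 g/eq = 358.6 eq = 358.6 mol HCl.
Mass of HCl: 358.6 × 36.5 = 13,090 g.
Mass of 28.5% solution: 13,090 / 0.285 = 45,920 g.
Volume: 45,920 g ÷ 1.1 g/mL = 41,750 mL.

41.7 L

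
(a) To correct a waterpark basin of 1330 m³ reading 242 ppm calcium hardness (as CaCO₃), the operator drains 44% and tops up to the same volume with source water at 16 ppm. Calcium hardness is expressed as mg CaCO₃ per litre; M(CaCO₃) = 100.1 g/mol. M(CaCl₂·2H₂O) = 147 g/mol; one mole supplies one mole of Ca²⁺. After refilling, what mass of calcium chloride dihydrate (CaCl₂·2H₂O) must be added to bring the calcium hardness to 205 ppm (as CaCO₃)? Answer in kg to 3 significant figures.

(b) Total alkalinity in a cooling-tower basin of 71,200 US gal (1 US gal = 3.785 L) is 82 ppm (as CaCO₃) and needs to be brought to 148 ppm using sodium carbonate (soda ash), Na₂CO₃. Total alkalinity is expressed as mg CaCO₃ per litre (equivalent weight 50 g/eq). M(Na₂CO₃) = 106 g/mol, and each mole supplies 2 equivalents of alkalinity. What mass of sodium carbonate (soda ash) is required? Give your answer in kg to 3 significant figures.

(a) Volume: 1330 m³ = 1,330,000 L.
(a) After draining 44% and refilling: 242 × 0.56 + 16 × 0.44 = 142.56 ppm.
(a) Deficit to target: 205 − 142.56 = 62.44 mg/L.
(a) As CaCO₃: 62.44 mg/L × 1,330,000 L = 83,050 g; ÷ 100.1 = 829.6 mol Ca²⁺.
(a) Mass: 829.6 × 147 = 122,000 g.

(b) Volume: 71,200 US gal × 3.785 L/gal = 269,492 L.
(b) Alkalinity to add: (148 − 82) = 66 mg/L as CaCO₃ × 269,492 L = 17,790 g as CaCO₃.
(b) Equivalents: 17,790 g ÷ 50 g/eq = 355.7 eq.
(b) Each mole of Na₂CO₃ supplies 2 eq, so 355.7 / 2 = 177.9 mol.
(b) Mass: 177.9 mol × 106 g/mol = 18,850 g.

(a) 122 kg; (b) 18.9 kg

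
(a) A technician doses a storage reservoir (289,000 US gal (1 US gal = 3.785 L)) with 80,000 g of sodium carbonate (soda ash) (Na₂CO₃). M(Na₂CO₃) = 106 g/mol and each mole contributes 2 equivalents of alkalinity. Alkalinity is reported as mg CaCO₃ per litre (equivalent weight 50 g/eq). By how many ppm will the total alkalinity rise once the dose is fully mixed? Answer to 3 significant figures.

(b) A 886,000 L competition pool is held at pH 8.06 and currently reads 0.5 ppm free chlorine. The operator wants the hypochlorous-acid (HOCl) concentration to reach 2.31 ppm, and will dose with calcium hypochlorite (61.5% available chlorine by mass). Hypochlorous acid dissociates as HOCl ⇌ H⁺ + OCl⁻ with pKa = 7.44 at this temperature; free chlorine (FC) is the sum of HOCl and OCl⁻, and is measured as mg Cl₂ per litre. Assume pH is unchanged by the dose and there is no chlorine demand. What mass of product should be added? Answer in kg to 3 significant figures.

(a) Volume: 289,000 US gal × 3.785 L/gal = 1,093,865 L.
(a) Moles of Na₂CO₃: 80,000 g ÷ 106 g/mol = 754.7 mol → 1509 eq of alkalinity.
(a) As CaCO₃: 1509 eq × 50 g/eq = 75,470 g.
(a) Rise: 75,470 g / 1,093,865 L × 1000 = 69 mg/L.

(b) [OCl⁻]/[HOCl] = 10^(pH − pKa) = 10^(8.06 − 7.44) = 4.169; fraction as HOCl = 1/(1 + 4.169) = 0.1935.
(b) Free chlorine required for 2.31 ppm HOCl: 2.31 / 0.1935 = 11.94 ppm.
(b) FC to add: 11.94 − 0.5 = 11.44 mg/L as Cl₂.
(b) Cl₂ equivalent: 11.44 mg/L × 886,000 L = 10,140 g.
(b) Product at 61.5% available Cl: 10,140 / 0.615 = 16,480 g.

(a) 69.0 ppm; (b) 16.5 kg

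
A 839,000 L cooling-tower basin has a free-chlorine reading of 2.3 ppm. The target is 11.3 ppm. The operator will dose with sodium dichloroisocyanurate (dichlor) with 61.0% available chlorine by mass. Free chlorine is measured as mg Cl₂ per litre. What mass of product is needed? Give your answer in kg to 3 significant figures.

12.4 kg

Chlorine deficit: 11.3 − 2.3 = 9 ppm = 9 mg/L as Cl₂.
Cl₂ equivalent needed: 9 mg/L × 839,000 L = 7,551,000 mg = 7551 g.
Product at 61.0% available chlorine: 7551 / 0.61 = 12,380 g.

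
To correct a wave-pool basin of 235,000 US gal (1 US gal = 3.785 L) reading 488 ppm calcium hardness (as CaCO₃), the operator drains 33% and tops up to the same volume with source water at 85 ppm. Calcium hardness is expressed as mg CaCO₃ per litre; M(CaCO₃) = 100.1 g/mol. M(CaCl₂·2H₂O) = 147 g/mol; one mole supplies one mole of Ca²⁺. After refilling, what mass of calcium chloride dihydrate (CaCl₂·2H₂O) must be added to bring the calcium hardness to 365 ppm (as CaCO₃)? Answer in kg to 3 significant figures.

13.0 kg

Volume: 235,000 US gal × 3.785 L/gal = 889,475 L.
After draining 33% and refilling: 488 × 0.67 + 85 × 0.33 = 355.01 ppm.
Deficit to target: 365 − 355.01 = 9.99 mg/L.
As CaCO₃: 9.99 mg/L × 889,475 L = 8886 g; ÷ 100.1 = 88.77 mol Ca²⁺.
Mass: 88.77 × 147 = 13,050 g.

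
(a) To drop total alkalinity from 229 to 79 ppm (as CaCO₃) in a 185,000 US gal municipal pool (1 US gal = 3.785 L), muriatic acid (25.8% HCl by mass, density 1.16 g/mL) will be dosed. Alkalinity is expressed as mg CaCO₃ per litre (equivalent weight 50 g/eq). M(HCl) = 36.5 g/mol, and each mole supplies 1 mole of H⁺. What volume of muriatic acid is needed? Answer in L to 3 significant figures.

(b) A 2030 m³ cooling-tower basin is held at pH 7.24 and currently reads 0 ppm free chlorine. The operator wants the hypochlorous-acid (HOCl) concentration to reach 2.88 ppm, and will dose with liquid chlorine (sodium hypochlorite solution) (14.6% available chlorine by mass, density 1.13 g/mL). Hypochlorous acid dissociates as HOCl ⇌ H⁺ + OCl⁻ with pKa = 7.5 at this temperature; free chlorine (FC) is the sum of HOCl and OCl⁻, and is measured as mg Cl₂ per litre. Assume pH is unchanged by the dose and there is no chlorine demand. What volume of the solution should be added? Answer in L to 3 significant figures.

(a) Volume: 185,000 US gal × 3.785 L/gal = 700,225 L.
(a) Alkalinity to neutralize: (229 − 79) = 150 mg/L as CaCO₃ × 700,225 L = 105,000 g as CaCO₃.
(a) Equivalents of H⁺ required: 105,000 ÷ 50 g/eq = 2101 eq = 2101 mol HCl.
(a) Mass of HCl: 2101 × 36.5 = 76,670 g.
(a) Mass of 25.8% solution: 76,670 / 0.258 = 297,200 g.
(a) Volume: 297,200 g ÷ 1.16 g/mL = 256,200 mL.

(b) Volume: 2030 m³ = 2,030,000 L.
(b) [OCl⁻]/[HOCl] = 10^(pH − pKa) = 10^(7.24 − 7.5) = 0.5495; fraction as HOCl = 1/(1 + 0.5495) = 0.6454.
(b) Free chlorine required for 2.88 ppm HOCl: 2.88 / 0.6454 = 4.463 ppm.
(b) FC to add: 4.463 − 0 = 4.463 mg/L as Cl₂.
(b) Cl₂ equivalent: 4.463 mg/L × 2,030,000 L = 9059 g.
(b) Product at 14.6% available Cl: 9059 / 0.146 = 62,050 g.
(b) Volume: 62,050 g ÷ 1.13 g/mL = 54,910 mL.

(a) 256 L; (b) 54.9 L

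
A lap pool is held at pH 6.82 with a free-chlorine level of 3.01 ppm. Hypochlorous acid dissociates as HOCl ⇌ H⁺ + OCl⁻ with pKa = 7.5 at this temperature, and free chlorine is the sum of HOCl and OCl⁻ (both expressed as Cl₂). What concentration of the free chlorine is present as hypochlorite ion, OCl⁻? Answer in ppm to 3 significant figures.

[OCl⁻]/[HOCl] = 10^(pH − pKa) = 10^(6.82 − 7.5) = 10^-0.68 = 0.2089.
Fraction as HOCl = 1 / (1 + 0.2089) = 0.8272.
OCl⁻ = (1 − 0.8272) × 3.01 ppm = 0.5202 ppm.

0.520 ppm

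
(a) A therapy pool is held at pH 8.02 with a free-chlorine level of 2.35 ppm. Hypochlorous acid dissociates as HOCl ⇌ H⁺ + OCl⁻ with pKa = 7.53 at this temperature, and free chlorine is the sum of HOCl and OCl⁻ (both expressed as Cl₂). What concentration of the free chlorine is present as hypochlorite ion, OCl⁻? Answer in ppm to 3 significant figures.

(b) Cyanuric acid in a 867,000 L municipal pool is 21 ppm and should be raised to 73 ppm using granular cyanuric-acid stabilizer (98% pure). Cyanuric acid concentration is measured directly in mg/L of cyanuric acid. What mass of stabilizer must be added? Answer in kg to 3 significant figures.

(a) [OCl⁻]/[HOCl] = 10^(pH − pKa) = 10^(8.02 − 7.53) = 10^0.49 = 3.09.
(a) Fraction as HOCl = 1 / (1 + 3.09) = 0.2445.
(a) OCl⁻ = (1 − 0.2445) × 2.35 ppm = 1.775 ppm.

(b) CYA to add: (73 − 21) = 52 mg/L × 867,000 L = 45,080 g cyanuric acid.
(b) At 98% purity: 45,080 / 0.98 = 46,000 g product.

(a) 1.78 ppm; (b) 46.0 kg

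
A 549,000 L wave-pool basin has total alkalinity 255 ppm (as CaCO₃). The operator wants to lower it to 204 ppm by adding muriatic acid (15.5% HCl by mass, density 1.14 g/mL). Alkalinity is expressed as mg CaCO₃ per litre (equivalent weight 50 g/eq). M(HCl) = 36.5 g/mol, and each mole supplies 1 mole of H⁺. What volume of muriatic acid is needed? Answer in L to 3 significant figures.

116 L

Alkalinity to neutralize: (255 − 204) = 51 mg/L as CaCO₃ × 549,000 L = 28,000 g as CaCO₃.
Equivalents of H⁺ required: 28,000 ÷ 50 g/eq = 560 eq = 560 mol HCl.
Mass of HCl: 560 × 36.5 = 20,440 g.
Mass of 15.5% solution: 20,440 / 0.155 = 131,900 g.
Volume: 131,900 g ÷ 1.14 g/mL = 115,700 mL.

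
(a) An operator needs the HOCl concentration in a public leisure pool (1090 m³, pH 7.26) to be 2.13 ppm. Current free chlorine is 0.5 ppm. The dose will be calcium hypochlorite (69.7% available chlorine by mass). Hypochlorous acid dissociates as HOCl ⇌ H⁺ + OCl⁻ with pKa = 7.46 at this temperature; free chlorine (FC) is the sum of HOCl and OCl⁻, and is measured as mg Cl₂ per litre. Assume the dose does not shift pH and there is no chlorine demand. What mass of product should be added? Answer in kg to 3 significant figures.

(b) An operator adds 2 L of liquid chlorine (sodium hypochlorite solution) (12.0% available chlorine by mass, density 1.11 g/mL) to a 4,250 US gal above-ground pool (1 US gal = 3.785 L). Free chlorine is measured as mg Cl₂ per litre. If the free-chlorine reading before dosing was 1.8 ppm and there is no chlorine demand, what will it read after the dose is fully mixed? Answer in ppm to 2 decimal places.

(a) 4.65 kg; (b) 18.36 ppm

(a) Volume: 1090 m³ = 1,090,000 L.
(a) [OCl⁻]/[HOCl] = 10^(pH − pKa) = 10^(7.26 − 7.46) = 0.631; fraction as HOCl = 1/(1 + 0.631) = 0.6131.
(a) Free chlorine required for 2.13 ppm HOCl: 2.13 / 0.6131 = 3.474 ppm.
(a) FC to add: 3.474 − 0.5 = 2.974 mg/L as Cl₂.
(a) Cl₂ equivalent: 2.974 mg/L × 1,090,000 L = 3242 g.
(a) Product at 69.7% available Cl: 3242 / 0.697 = 4651 g.

(b) Volume: 4,250 US gal × 3.785 L/gal = 16,086 L.
(b) Mass of solution: 2 L × 1000 mL/L × 1.11 g/mL = 2220 g.
(b) Available chlorine delivered: 2220 g × 0.12 = 266.4 g as Cl₂.
(b) Concentration rise: 266.4 g / 16,086 L = 16.56 mg/L = 16.56 ppm.
(b) Final FC: 1.8 + 16.56 = 18.36 ppm.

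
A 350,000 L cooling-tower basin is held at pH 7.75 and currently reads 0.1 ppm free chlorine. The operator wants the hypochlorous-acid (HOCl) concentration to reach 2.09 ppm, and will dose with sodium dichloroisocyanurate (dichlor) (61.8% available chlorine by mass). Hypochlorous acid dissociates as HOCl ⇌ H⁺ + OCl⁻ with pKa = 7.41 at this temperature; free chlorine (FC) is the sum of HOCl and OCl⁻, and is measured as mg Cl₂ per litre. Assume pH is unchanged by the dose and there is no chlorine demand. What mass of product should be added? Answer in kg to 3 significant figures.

[OCl⁻]/[HOCl] = 10^(pH − pKa) = 10^(7.75 − 7.41) = 2.188; fraction as HOCl = 1/(1 + 2.188) = 0.3137.
Free chlorine required for 2.09 ppm HOCl: 2.09 / 0.3137 = 6.662 ppm.
FC to add: 6.662 − 0.1 = 6.562 mg/L as Cl₂.
Cl₂ equivalent: 6.562 mg/L × 350,000 L = 2297 g.
Product at 61.8% available Cl: 2297 / 0.618 = 3717 g.

3.72 kg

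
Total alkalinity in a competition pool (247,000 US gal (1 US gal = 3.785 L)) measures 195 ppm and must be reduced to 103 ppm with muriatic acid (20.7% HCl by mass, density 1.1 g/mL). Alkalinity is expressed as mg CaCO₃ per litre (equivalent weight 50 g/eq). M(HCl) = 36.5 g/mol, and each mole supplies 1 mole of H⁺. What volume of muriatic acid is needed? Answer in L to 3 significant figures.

276 L

Volume: 247,000 US gal × 3.785 L/gal = 934,895 L.
Alkalinity to neutralize: (195 − 103) = 92 mg/L as CaCO₃ × 934,895 L = 86,010 g as CaCO₃.
Equivalents of H⁺ required: 86,010 ÷ 50 g/eq = 1720 eq = 1720 mol HCl.
Mass of HCl: 1720 × 36.5 = 62,790 g.
Mass of 20.7% solution: 62,790 / 0.207 = 303,300 g.
Volume: 303,300 g ÷ 1.1 g/mL = 275,700 mL.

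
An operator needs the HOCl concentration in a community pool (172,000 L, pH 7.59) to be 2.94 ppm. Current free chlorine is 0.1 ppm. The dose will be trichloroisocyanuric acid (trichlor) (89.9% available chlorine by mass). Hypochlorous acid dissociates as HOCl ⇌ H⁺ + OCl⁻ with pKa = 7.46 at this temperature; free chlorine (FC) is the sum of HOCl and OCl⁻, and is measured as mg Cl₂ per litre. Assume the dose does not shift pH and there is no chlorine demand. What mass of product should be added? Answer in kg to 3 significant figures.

1.30 kg

[OCl⁻]/[HOCl] = 10^(pH − pKa) = 10^(7.59 − 7.46) = 1.349; fraction as HOCl = 1/(1 + 1.349) = 0.4257.
Free chlorine required for 2.94 ppm HOCl: 2.94 / 0.4257 = 6.906 ppm.
FC to add: 6.906 − 0.1 = 6.806 mg/L as Cl₂.
Cl₂ equivalent: 6.806 mg/L × 172,000 L = 1171 g.
Product at 89.9% available Cl: 1171 / 0.899 = 1302 g.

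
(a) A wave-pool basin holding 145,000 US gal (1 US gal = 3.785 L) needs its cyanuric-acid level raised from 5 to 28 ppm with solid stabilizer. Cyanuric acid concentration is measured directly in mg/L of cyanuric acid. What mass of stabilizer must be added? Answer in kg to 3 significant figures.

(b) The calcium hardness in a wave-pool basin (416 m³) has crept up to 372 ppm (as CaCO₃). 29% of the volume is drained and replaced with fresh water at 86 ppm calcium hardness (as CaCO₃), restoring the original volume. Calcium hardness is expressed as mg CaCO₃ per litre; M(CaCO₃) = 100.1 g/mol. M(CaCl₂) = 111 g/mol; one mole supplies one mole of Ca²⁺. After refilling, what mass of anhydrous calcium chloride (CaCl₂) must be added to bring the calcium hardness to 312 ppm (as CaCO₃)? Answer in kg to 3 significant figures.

(a) Volume: 145,000 US gal × 3.785 L/gal = 548,825 L.
(a) CYA to add: (28 − 5) = 23 mg/L × 548,825 L = 12,620 g cyanuric acid.

(b) Volume: 416 m³ = 416,000 L.
(b) After draining 29% and refilling: 372 × 0.71 + 86 × 0.29 = 289.06 ppm.
(b) Deficit to target: 312 − 289.06 = 22.94 mg/L.
(b) As CaCO₃: 22.94 mg/L × 416,000 L = 9543 g; ÷ 100.1 = 95.34 mol Ca²⁺.
(b) Mass: 95.34 × 111 = 10,580 g.

(a) 12.6 kg; (b) 10.6 kg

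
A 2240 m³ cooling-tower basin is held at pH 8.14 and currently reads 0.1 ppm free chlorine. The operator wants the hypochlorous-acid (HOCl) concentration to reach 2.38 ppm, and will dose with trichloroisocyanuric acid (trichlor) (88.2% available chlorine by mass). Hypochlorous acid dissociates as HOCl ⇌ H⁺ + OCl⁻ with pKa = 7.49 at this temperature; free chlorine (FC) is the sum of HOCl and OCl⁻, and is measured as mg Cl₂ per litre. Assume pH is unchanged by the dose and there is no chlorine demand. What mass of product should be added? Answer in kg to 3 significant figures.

Volume: 2240 m³ = 2,240,000 L.
[OCl⁻]/[HOCl] = 10^(pH − pKa) = 10^(8.14 − 7.49) = 4.467; fraction as HOCl = 1/(1 + 4.467) = 0.1829.
Free chlorine required for 2.38 ppm HOCl: 2.38 / 0.1829 = 13.01 ppm.
FC to add: 13.01 − 0.1 = 12.91 mg/L as Cl₂.
Cl₂ equivalent: 12.91 mg/L × 2,240,000 L = 28,920 g.
Product at 88.2% available Cl: 28,920 / 0.882 = 32,790 g.

32.8 kg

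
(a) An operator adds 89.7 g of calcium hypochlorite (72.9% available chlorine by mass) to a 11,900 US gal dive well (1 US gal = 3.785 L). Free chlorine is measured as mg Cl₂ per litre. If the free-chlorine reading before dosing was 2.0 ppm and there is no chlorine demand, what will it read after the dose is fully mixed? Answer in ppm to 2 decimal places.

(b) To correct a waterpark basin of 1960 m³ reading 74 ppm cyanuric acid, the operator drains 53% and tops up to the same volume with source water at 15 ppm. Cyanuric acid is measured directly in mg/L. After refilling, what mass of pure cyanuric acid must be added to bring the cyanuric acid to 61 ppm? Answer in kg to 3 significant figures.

(a) Volume: 11,900 US gal × 3.785 L/gal = 45,042 L.
(a) Available chlorine delivered: 89.7 g × 0.729 = 65.39 g as Cl₂.
(a) Concentration rise: 65.39 g / 45,042 L = 1.452 mg/L = 1.45 ppm.
(a) Final FC: 2.0 + 1.45 = 3.45 ppm.

(b) Volume: 1960 m³ = 1,960,000 L.
(b) After draining 53% and refilling: 74 × 0.47 + 15 × 0.53 = 42.73 ppm.
(b) Deficit to target: 61 − 42.73 = 18.27 mg/L.
(b) Mass: 18.27 mg/L × 1,960,000 L = 35,810 g cyanuric acid.

(a) 3.45 ppm; (b) 35.8 kg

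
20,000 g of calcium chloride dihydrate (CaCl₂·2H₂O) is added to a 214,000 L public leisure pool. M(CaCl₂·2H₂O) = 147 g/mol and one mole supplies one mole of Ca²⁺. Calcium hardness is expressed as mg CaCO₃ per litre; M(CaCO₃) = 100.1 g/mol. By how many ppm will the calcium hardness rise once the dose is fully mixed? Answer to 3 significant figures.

63.6 ppm

Moles of Ca²⁺: 20,000 g ÷ 147 g/mol = 136.1 mol.
As CaCO₃: 136.1 mol × 100.1 g/mol = 13,620 g.
Rise: 13,620 g / 214,000 L × 1000 = 63.64 mg/L.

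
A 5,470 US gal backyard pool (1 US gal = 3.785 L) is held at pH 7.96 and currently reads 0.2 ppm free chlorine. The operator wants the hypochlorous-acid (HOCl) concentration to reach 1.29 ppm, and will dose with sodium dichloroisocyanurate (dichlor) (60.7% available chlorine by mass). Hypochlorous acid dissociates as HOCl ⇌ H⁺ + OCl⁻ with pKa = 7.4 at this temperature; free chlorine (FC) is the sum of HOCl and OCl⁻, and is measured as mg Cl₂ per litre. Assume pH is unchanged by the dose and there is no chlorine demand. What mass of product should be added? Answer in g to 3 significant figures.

Volume: 5,470 US gal × 3.785 L/gal = 20,704 L.
[OCl⁻]/[HOCl] = 10^(pH − pKa) = 10^(7.96 − 7.4) = 3.631; fraction as HOCl = 1/(1 + 3.631) = 0.2159.
Free chlorine required for 1.29 ppm HOCl: 1.29 / 0.2159 = 5.974 ppm.
FC to add: 5.974 − 0.2 = 5.774 mg/L as Cl₂.
Cl₂ equivalent: 5.774 mg/L × 20,704 L = 119.5 g.
Product at 60.7% available Cl: 119.5 / 0.607 = 196.9 g.

197 g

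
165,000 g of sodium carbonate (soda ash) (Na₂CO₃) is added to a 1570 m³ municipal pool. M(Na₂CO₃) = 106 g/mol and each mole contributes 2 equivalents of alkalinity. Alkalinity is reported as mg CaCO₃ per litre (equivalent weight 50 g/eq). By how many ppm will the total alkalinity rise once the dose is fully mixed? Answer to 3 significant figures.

99.1 ppm

Volume: 1570 m³ = 1,570,000 L.
Moles of Na₂CO₃: 165,000 g ÷ 106 g/mol = 1557 mol → 3113 eq of alkalinity.
As CaCO₃: 3113 eq × 50 g/eq = 155,700 g.
Rise: 155,700 g / 1,570,000 L × 1000 = 99.15 mg/L.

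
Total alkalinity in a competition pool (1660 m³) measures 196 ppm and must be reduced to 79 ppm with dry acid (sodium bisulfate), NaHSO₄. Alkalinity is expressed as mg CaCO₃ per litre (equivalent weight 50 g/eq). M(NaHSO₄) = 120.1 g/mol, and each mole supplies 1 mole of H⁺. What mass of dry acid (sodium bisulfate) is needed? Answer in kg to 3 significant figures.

467 kg

Volume: 1660 m³ = 1,660,000 L.
Alkalinity to neutralize: (196 − 79) = 117 mg/L as CaCO₃ × 1,660,000 L = 194,200 g as CaCO₃.
Equivalents of H⁺ required: 194,200 ÷ 50 g/eq = 3884 eq = 3884 mol NaHSO₄.
Mass of NaHSO₄: 3884 × 120.1 = 466,500 g.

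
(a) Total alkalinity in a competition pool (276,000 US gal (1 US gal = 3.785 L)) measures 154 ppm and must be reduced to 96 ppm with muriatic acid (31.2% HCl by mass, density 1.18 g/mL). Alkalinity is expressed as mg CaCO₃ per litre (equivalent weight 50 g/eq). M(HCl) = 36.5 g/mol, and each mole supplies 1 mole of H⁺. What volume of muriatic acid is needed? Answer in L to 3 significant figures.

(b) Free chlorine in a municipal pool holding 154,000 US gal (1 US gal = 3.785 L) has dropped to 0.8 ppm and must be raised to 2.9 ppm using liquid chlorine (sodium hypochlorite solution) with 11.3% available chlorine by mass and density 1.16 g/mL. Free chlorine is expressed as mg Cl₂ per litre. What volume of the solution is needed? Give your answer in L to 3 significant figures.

(a) 120 L; (b) 9.34 L

(a) Volume: 276,000 US gal × 3.785 L/gal = 1,044,660 L.
(a) Alkalinity to neutralize: (154 − 96) = 58 mg/L as CaCO₃ × 1,044,660 L = 60,590 g as CaCO₃.
(a) Equivalents of H⁺ required: 60,590 ÷ 50 g/eq = 1212 eq = 1212 mol HCl.
(a) Mass of HCl: 1212 × 36.5 = 44,230 g.
(a) Mass of 31.2% solution: 44,230 / 0.312 = 141,800 g.
(a) Volume: 141,800 g ÷ 1.18 g/mL = 120,100 mL.

(b) Volume: 154,000 US gal × 3.785 L/gal = 582,890 L.
(b) Chlorine deficit: 2.9 − 0.8 = 2.1 ppm = 2.1 mg/L as Cl₂.
(b) Cl₂ equivalent needed: 2.1 mg/L × 582,890 L = 1,224,000 mg = 1224 g.
(b) Product at 11.3% available chlorine: 1224 / 0.113 = 10,830 g.
(b) Volume at density 1.16 g/mL: 10,830 g ÷ 1.16 g/mL = 9338 mL.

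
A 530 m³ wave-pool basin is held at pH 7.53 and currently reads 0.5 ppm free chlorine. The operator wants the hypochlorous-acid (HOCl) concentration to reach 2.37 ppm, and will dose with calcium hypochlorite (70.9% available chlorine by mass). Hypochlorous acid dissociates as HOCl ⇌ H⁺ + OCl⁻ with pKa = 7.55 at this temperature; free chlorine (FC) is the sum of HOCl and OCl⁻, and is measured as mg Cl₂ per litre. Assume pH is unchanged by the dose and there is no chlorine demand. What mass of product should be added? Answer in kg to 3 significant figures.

3.09 kg

Volume: 530 m³ = 530,000 L.
[OCl⁻]/[HOCl] = 10^(pH − pKa) = 10^(7.53 − 7.55) = 0.955; fraction as HOCl = 1/(1 + 0.955) = 0.5115.
Free chlorine required for 2.37 ppm HOCl: 2.37 / 0.5115 = 4.633 ppm.
FC to add: 4.633 − 0.5 = 4.133 mg/L as Cl₂.
Cl₂ equivalent: 4.133 mg/L × 530,000 L = 2191 g.
Product at 70.9% available Cl: 2191 / 0.709 = 3090 g.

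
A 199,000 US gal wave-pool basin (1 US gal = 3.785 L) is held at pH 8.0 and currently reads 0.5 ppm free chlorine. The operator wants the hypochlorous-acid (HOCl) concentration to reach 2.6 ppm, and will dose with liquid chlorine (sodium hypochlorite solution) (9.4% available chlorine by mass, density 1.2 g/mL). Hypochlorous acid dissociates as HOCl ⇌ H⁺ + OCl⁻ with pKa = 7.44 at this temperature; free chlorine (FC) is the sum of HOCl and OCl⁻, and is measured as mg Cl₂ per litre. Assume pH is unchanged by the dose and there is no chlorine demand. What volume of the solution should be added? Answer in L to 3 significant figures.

77.1 L

Volume: 199,000 US gal × 3.785 L/gal = 753,215 L.
[OCl⁻]/[HOCl] = 10^(pH − pKa) = 10^(8.0 − 7.44) = 3.631; fraction as HOCl = 1/(1 + 3.631) = 0.2159.
Free chlorine required for 2.6 ppm HOCl: 2.6 / 0.2159 = 12.04 ppm.
FC to add: 12.04 − 0.5 = 11.54 mg/L as Cl₂.
Cl₂ equivalent: 11.54 mg/L × 753,215 L = 8692 g.
Product at 9.4% available Cl: 8692 / 0.094 = 92,470 g.
Volume: 92,470 g ÷ 1.2 g/mL = 77,060 mL.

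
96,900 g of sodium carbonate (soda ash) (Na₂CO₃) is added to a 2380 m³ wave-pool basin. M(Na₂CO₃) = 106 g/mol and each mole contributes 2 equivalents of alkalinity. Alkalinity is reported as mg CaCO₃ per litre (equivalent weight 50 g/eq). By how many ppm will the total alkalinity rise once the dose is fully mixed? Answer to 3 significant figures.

38.4 ppm

Volume: 2380 m³ = 2,380,000 L.
Moles of Na₂CO₃: 96,900 g ÷ 106 g/mol = 914.2 mol → 1828 eq of alkalinity.
As CaCO₃: 1828 eq × 50 g/eq = 91,420 g.
Rise: 91,420 g / 2,380,000 L × 1000 = 38.41 mg/L.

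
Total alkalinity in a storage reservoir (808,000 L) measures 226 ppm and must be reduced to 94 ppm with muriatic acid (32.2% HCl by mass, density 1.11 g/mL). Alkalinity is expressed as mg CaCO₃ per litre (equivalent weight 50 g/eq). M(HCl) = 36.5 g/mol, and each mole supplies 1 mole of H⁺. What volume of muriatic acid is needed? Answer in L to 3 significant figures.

Alkalinity to neutralize: (226 − 94) = 132 mg/L as CaCO₃ × 808,000 L = 106,700 g as CaCO₃.
Equivalents of H⁺ required: 106,700 ÷ 50 g/eq = 2133 eq = 2133 mol HCl.
Mass of HCl: 2133 × 36.5 = 77,860 g.
Mass of 32.2% solution: 77,860 / 0.322 = 241,800 g.
Volume: 241,800 g ÷ 1.11 g/mL = 217,800 mL.

218 L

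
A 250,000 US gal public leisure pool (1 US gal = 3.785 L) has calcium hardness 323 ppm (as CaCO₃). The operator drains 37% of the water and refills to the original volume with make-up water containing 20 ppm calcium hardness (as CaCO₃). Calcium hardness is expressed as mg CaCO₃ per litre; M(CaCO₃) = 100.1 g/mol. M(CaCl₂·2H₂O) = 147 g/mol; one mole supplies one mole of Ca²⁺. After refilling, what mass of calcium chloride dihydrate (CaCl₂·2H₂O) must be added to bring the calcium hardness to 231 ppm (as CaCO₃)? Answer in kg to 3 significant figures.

27.9 kg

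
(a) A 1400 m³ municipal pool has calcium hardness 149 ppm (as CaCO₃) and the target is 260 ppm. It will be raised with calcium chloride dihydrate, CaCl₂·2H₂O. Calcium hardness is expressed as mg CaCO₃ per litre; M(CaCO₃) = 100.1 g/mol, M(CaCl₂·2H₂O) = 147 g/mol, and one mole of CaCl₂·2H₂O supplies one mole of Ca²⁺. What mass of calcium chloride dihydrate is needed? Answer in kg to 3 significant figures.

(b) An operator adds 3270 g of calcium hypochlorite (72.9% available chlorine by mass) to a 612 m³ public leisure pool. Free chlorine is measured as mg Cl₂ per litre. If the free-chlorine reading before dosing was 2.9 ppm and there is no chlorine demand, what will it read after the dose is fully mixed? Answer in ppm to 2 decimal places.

(a) Volume: 1400 m³ = 1,400,000 L.
(a) Hardness to add: (260 − 149) = 111 mg/L as CaCO₃ × 1,400,000 L = 155,400 g as CaCO₃.
(a) Moles of Ca²⁺ (1 mol Ca²⁺ ≡ 1 mol CaCO₃): 155,400 / 100.1 g/mol = 1552 mol.
(a) Mass of CaCl₂·2H₂O: 1552 × 147 = 228,200 g.

(b) Volume: 612 m³ = 612,000 L.
(b) Available chlorine delivered: 3270 g × 0.729 = 2384 g as Cl₂.
(b) Concentration rise: 2384 g / 612,000 L = 3.895 mg/L = 3.90 ppm.
(b) Final FC: 2.9 + 3.90 = 6.80 ppm.

(a) 228 kg; (b) 6.80 ppm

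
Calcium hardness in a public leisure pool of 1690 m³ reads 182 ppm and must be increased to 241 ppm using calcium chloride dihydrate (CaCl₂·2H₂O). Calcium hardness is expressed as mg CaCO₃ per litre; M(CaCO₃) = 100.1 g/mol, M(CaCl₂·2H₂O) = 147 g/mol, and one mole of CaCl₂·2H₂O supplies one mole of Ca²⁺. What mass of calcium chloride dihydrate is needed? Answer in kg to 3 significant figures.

146 kg

Volume: 1690 m³ = 1,690,000 L.
Hardness to add: (241 − 182) = 59 mg/L as CaCO₃ × 1,690,000 L = 99,710 g as CaCO₃.
Moles of Ca²⁺ (1 mol Ca²⁺ ≡ 1 mol CaCO₃): 99,710 / 100.1 g/mol = 996.1 mol.
Mass of CaCl₂·2H₂O: 996.1 × 147 = 146,400 g.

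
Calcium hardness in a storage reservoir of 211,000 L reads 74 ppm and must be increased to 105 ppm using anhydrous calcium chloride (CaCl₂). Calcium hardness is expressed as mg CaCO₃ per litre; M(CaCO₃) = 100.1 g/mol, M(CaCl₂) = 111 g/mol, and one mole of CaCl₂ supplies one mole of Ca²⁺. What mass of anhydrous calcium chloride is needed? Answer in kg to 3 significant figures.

7.25 kg

Hardness to add: (105 − 74) = 31 mg/L as CaCO₃ × 211,000 L = 6541 g as CaCO₃.
Moles of Ca²⁺ (1 mol Ca²⁺ ≡ 1 mol CaCO₃): 6541 / 100.1 g/mol = 65.34 mol.
Mass of CaCl₂: 65.34 × 111 = 7253 g.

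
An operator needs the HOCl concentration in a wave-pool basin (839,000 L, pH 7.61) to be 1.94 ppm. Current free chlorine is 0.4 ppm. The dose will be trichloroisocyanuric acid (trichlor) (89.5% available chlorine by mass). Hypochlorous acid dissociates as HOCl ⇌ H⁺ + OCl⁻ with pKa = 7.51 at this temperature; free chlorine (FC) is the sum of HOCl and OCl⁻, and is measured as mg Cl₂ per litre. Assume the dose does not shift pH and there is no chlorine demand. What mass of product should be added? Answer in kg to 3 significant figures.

3.73 kg

[OCl⁻]/[HOCl] = 10^(pH − pKa) = 10^(7.61 − 7.51) = 1.259; fraction as HOCl = 1/(1 + 1.259) = 0.4427.
Free chlorine required for 1.94 ppm HOCl: 1.94 / 0.4427 = 4.382 ppm.
FC to add: 4.382 − 0.4 = 3.982 mg/L as Cl₂.
Cl₂ equivalent: 3.982 mg/L × 839,000 L = 3341 g.
Product at 89.5% available Cl: 3341 / 0.895 = 3733 g.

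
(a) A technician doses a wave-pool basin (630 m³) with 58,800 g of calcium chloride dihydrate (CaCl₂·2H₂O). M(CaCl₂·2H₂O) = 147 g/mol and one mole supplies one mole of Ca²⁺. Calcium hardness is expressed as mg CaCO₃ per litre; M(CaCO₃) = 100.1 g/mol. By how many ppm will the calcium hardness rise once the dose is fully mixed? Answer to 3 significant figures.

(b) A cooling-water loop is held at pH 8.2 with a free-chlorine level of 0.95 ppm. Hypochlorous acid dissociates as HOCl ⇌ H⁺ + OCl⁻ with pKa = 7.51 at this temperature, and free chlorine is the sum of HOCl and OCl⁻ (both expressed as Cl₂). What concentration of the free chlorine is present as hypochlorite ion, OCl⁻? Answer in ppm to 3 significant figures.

(a) Volume: 630 m³ = 630,000 L.
(a) Moles of Ca²⁺: 58,800 g ÷ 147 g/mol = 400 mol.
(a) As CaCO₃: 400 mol × 100.1 g/mol = 40,040 g.
(a) Rise: 40,040 g / 630,000 L × 1000 = 63.56 mg/L.

(b) [OCl⁻]/[HOCl] = 10^(pH − pKa) = 10^(8.2 − 7.51) = 10^0.69 = 4.898.
(b) Fraction as HOCl = 1 / (1 + 4.898) = 0.1696.
(b) OCl⁻ = (1 − 0.1696) × 0.95 ppm = 0.7889 ppm.

(a) 63.6 ppm; (b) 0.789 ppm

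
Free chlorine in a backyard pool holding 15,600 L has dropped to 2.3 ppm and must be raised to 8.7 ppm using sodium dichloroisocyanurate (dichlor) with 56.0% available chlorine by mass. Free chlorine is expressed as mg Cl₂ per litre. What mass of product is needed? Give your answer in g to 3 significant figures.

Chlorine deficit: 8.7 − 2.3 = 6.4 ppm = 6.4 mg/L as Cl₂.
Cl₂ equivalent needed: 6.4 mg/L × 15,600 L = 99,840 mg = 99.84 g.
Product at 56.0% available chlorine: 99.84 / 0.56 = 178.3 g.

178 g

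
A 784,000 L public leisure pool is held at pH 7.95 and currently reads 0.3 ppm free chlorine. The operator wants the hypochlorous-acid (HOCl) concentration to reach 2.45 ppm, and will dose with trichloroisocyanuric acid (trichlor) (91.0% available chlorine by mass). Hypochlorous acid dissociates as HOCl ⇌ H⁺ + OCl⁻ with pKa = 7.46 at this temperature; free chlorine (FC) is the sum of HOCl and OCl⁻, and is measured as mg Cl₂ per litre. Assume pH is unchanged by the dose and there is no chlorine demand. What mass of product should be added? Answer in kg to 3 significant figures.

8.38 kg

[OCl⁻]/[HOCl] = 10^(pH − pKa) = 10^(7.95 − 7.46) = 3.09; fraction as HOCl = 1/(1 + 3.09) = 0.2445.
Free chlorine required for 2.45 ppm HOCl: 2.45 / 0.2445 = 10.02 ppm.
FC to add: 10.02 − 0.3 = 9.721 mg/L as Cl₂.
Cl₂ equivalent: 9.721 mg/L × 784,000 L = 7621 g.
Product at 91.0% available Cl: 7621 / 0.91 = 8375 g.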